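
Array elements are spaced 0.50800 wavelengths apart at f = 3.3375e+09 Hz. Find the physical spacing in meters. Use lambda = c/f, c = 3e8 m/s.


lambda = c / f = 3.0000e+08 / 3.3375e+09 = 0.08988764 m
d = 0.50800 * 0.08988764 = 0.04566 m

0.04566 m


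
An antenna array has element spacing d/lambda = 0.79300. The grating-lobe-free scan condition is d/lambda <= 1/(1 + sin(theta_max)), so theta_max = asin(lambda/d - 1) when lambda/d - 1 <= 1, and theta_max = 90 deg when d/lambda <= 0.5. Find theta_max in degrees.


lambda/d - 1 = 1/0.79300 - 1 = 0.2610340
theta_max = asin(0.2610340) = 15.13 deg

15.13 deg


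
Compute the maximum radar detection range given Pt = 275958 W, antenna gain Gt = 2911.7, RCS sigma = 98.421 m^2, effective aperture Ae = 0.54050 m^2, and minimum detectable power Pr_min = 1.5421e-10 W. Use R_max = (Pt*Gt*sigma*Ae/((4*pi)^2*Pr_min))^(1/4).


R^4 = 275958*2911.7*98.421*0.54050 / ((4*pi)^2 * 1.5421e-10) = 1.755257e+18
R_max = 1.755257e+18^0.25 = 36399 m

36399 m


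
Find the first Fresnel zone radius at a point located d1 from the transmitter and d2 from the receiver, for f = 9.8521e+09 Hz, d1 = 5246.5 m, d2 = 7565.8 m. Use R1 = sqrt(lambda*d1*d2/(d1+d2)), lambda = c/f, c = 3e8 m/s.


lambda = c / f = 3.0000e+08 / 9.8521e+09 = 0.03045036 m
R1 = sqrt(0.03045036 * 5246.5 * 7565.8 / (5246.5 + 7565.8)) = 9.713 m

9.713 m


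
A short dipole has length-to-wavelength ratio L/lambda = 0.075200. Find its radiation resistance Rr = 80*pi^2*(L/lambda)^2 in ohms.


Rr = 80 * pi^2 * (0.075200)^2 = 80 * 9.869604 * 5.655040e-03 = 4.465 ohm

4.465 ohm


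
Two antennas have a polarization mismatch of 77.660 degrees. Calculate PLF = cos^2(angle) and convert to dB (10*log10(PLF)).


PLF_linear = cos^2(77.660 deg) = 0.04567301
PLF_dB = 10 * log10(0.04567301) = -13.40 dB

-13.40 dB


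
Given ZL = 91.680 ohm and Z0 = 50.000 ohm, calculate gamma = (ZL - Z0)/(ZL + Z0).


gamma = (91.680 - 50.000) / (91.680 + 50.000) = 0.2942

0.2942


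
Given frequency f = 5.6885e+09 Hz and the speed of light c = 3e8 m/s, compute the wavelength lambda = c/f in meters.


lambda = c / f = 3.0000e+08 / 5.6885e+09 = 0.05274 m

0.05274 m


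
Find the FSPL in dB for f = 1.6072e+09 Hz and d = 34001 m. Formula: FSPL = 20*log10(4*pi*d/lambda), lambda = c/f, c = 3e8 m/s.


lambda = c / f = 3.0000e+08 / 1.6072e+09 = 0.1866600 m
FSPL = 20 * log10(4*pi*34001/0.1866600) = 127.2 dB

127.2 dB


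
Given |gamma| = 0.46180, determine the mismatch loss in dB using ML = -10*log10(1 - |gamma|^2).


ML = -10 * log10(1 - 0.46180^2) = -10 * log10(0.78674076) = 1.042 dB

1.042 dB


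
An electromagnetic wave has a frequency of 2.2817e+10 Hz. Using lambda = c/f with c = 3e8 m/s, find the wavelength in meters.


lambda = c / f = 3.0000e+08 / 2.2817e+10 = 0.01315 m

0.01315 m


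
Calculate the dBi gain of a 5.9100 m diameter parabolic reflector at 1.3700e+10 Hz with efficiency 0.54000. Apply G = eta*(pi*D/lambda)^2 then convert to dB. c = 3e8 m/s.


lambda = c / f = 3.0000e+08 / 1.3700e+10 = 0.02189781 m
G_linear = 0.54000 * (pi * 5.9100 / 0.02189781)^2 = 388210.3
G_dBi = 10 * log10(388210.3) = 55.89 dBi

55.89 dBi


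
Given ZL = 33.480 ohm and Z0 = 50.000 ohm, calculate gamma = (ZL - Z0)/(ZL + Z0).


gamma = (33.480 - 50.000) / (33.480 + 50.000) = -0.1979

-0.1979


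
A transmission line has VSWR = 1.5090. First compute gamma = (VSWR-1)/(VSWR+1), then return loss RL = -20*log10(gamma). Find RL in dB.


gamma = (1.5090 - 1) / (1.5090 + 1) = 0.2028697
RL = -20 * log10(0.2028697) = 13.86 dB

13.86 dB


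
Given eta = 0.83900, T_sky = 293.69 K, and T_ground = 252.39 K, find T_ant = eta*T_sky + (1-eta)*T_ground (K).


T_ant = 0.83900 * 293.69 + (1 - 0.83900) * 252.39 = 287.0 K

287.0 K


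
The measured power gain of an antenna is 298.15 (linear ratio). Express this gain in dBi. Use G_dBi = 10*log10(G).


G_dBi = 10 * log10(298.15) = 24.74 dBi

24.74 dBi


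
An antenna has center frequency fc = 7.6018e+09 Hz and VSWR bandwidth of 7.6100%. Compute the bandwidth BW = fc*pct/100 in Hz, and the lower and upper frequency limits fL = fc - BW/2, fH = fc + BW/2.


BW = 7.6018e+09 * 7.6100/100 = 5.784970e+08 Hz
fL = 7.6018e+09 - 5.784970e+08/2 = 7.313e+09 Hz
fH = 7.6018e+09 + 5.784970e+08/2 = 7.891e+09 Hz

BW=5.785e+08 Hz, fL=7.313e+09 Hz, fH=7.891e+09 Hz


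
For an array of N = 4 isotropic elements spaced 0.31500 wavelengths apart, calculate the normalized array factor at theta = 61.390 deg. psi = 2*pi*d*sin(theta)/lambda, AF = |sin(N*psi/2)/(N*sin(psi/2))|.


psi = 2*pi*0.31500*sin(61.390 deg) = 1.737541 rad
AF = |sin(4*1.737541/2) / (4*sin(1.737541/2))| = 0.1072

0.1072


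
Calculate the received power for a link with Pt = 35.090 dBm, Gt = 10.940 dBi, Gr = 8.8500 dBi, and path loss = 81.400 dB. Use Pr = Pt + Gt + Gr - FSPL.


Pr = 35.090 + 10.940 + 8.8500 - 81.400 = -26.52 dBm

-26.52 dBm


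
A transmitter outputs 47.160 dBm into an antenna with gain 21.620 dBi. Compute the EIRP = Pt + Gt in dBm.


EIRP = Pt + Gt = 47.160 + 21.620 = 68.78 dBm

68.78 dBm


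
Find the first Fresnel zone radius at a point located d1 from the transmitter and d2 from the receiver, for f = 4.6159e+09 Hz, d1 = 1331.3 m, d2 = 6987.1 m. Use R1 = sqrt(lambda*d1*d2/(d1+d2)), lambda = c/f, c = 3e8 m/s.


lambda = c / f = 3.0000e+08 / 4.6159e+09 = 0.06499274 m
R1 = sqrt(0.06499274 * 1331.3 * 6987.1 / (1331.3 + 6987.1)) = 8.525 m

8.525 m


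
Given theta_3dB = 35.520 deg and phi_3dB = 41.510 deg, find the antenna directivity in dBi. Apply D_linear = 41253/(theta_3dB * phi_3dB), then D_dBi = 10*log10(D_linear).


D_linear = 41253 / (35.520 * 41.510) = 27.97885
D_dBi = 10 * log10(27.97885) = 14.47 dBi

14.47 dBi


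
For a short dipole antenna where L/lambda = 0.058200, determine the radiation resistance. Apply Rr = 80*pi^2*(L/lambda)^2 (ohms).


Rr = 80 * pi^2 * (0.058200)^2 = 80 * 9.869604 * 3.387240e-03 = 2.674 ohm

2.674 ohm


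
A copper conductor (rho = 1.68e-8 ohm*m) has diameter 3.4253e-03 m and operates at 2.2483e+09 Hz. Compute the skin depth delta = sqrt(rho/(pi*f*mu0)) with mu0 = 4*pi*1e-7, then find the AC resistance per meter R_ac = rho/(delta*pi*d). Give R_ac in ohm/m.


delta = sqrt(1.68e-8 / (pi * 2.2483e+09 * 4*pi*1e-7)) = 1.375776e-06 m
R_ac = 1.68e-8 / (1.375776e-06 * pi * 3.4253e-03) = 1.135 ohm/m

1.135 ohm/m


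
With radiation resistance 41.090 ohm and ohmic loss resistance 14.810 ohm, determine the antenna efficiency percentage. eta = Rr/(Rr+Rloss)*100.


eta = 41.090 / (41.090 + 14.810) * 100 = 73.51%

73.51%


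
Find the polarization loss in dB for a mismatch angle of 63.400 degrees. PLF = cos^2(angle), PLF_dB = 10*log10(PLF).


PLF_linear = cos^2(63.400 deg) = 0.2004882
PLF_dB = 10 * log10(0.2004882) = -6.979 dB

-6.979 dB


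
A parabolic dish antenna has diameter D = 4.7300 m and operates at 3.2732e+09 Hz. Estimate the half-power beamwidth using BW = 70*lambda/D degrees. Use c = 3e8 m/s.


lambda = c / f = 3.0000e+08 / 3.2732e+09 = 0.09165343 m
BW = 70 * 0.09165343 / 4.7300 = 1.356 deg

1.356 deg


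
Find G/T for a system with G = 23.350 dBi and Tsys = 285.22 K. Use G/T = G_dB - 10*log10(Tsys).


G/T = 23.350 - 10*log10(285.22) = 23.350 - 24.55180 = -1.202 dB/K

-1.202 dB/K


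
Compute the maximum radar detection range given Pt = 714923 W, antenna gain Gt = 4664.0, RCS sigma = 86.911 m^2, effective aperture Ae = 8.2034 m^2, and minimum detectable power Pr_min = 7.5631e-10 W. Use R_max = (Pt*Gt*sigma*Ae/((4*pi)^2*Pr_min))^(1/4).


R^4 = 714923*4664.0*86.911*8.2034 / ((4*pi)^2 * 7.5631e-10) = 1.990522e+19
R_max = 1.990522e+19^0.25 = 66795 m

66795 m


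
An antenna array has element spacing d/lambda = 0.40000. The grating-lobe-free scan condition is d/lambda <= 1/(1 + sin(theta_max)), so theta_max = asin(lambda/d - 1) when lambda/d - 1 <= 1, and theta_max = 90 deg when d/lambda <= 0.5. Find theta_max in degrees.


lambda/d - 1 = 1/0.40000 - 1 = 1.500000 >= 1
d/lambda <= 0.5, so the array can scan to endfire without grating lobes: theta_max = 90 deg

90 deg


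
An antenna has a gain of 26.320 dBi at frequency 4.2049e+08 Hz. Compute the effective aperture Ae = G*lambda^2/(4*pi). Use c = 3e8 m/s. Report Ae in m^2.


lambda = c / f = 3.0000e+08 / 4.2049e+08 = 0.7134534 m
G_linear = 10^(26.320/10) = 428.5485
Ae = G_linear * lambda^2 / (4*pi) = 428.5485 * 0.7134534^2 / (4*pi) = 17.36 m^2

17.36 m^2


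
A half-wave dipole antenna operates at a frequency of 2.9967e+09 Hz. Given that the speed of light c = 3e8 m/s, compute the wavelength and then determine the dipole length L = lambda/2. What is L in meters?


lambda = c / f = 3.0000e+08 / 2.9967e+09 = 0.1001101 m
L = lambda / 2 = 0.1001101 / 2 = 0.05006 m

0.05006 m


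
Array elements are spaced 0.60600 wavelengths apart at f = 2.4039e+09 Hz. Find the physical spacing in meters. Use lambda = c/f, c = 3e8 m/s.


lambda = c / f = 3.0000e+08 / 2.4039e+09 = 0.1247972 m
d = 0.60600 * 0.1247972 = 0.07563 m

0.07563 m


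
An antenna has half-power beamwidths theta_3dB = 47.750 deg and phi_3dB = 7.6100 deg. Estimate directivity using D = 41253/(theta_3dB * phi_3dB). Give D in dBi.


D_linear = 41253 / (47.750 * 7.6100) = 113.5266
D_dBi = 10 * log10(113.5266) = 20.55 dBi

20.55 dBi


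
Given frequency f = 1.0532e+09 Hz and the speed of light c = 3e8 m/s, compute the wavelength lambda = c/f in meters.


lambda = c / f = 3.0000e+08 / 1.0532e+09 = 0.2848 m

0.2848 m


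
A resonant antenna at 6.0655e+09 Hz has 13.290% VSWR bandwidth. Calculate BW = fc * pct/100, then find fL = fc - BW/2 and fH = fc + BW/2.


BW = 6.0655e+09 * 13.290/100 = 8.061050e+08 Hz
fL = 6.0655e+09 - 8.061050e+08/2 = 5.662e+09 Hz
fH = 6.0655e+09 + 8.061050e+08/2 = 6.469e+09 Hz

BW=8.061e+08 Hz, fL=5.662e+09 Hz, fH=6.469e+09 Hz


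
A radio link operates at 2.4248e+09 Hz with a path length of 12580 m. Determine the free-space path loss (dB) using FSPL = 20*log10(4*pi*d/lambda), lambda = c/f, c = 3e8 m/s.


lambda = c / f = 3.0000e+08 / 2.4248e+09 = 0.1237215 m
FSPL = 20 * log10(4*pi*12580/0.1237215) = 122.1 dB

122.1 dB


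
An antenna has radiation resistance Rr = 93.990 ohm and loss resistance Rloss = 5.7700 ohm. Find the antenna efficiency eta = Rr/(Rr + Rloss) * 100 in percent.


eta = 93.990 / (93.990 + 5.7700) * 100 = 94.22%

94.22%


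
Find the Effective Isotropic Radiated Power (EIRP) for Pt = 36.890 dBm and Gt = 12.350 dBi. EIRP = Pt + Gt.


EIRP = Pt + Gt = 36.890 + 12.350 = 49.24 dBm

49.24 dBm


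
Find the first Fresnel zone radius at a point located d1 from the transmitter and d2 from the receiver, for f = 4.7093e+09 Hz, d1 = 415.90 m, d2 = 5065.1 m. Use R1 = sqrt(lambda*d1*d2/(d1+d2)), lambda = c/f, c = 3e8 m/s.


lambda = c / f = 3.0000e+08 / 4.7093e+09 = 0.06370374 m
R1 = sqrt(0.06370374 * 415.90 * 5065.1 / (415.90 + 5065.1)) = 4.948 m

4.948 m


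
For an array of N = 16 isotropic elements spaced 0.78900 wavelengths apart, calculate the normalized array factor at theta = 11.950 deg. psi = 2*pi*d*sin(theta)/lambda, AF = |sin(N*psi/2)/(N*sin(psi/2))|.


psi = 2*pi*0.78900*sin(11.950 deg) = 1.026476 rad
AF = |sin(16*1.026476/2) / (16*sin(1.026476/2))| = 0.1192

0.1192


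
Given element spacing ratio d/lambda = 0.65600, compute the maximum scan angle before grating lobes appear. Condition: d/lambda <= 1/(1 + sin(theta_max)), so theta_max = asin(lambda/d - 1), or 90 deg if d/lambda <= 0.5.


lambda/d - 1 = 1/0.65600 - 1 = 0.5243902
theta_max = asin(0.5243902) = 31.63 deg

31.63 deg


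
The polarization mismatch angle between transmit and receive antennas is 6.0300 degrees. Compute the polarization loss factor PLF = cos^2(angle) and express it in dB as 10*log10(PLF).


PLF_linear = cos^2(6.0300 deg) = 0.9889647
PLF_dB = 10 * log10(0.9889647) = -0.04819 dB

-0.04819 dB


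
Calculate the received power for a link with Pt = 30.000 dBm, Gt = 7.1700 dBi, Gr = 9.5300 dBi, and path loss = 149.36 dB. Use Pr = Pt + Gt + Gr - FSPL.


Pr = 30.000 + 7.1700 + 9.5300 - 149.36 = -102.66 dBm

-102.66 dBm


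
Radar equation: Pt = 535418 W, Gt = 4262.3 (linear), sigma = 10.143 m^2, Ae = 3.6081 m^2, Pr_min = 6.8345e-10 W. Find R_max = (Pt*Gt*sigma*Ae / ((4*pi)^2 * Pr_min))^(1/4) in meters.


R^4 = 535418*4262.3*10.143*3.6081 / ((4*pi)^2 * 6.8345e-10) = 7.738477e+17
R_max = 7.738477e+17^0.25 = 29660 m

29660 m


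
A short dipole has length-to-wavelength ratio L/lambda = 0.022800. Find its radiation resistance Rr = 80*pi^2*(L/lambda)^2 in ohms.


Rr = 80 * pi^2 * (0.022800)^2 = 80 * 9.869604 * 5.198400e-04 = 0.4104 ohm

0.4104 ohm


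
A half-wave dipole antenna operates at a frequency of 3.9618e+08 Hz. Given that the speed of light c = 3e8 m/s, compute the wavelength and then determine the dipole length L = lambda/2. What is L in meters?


lambda = c / f = 3.0000e+08 / 3.9618e+08 = 0.7572316 m
L = lambda / 2 = 0.7572316 / 2 = 0.3786 m

0.3786 m


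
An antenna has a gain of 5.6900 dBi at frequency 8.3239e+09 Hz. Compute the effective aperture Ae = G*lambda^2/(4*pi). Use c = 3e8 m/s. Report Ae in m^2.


lambda = c / f = 3.0000e+08 / 8.3239e+09 = 0.03604080 m
G_linear = 10^(5.6900/10) = 3.706807
Ae = G_linear * lambda^2 / (4*pi) = 3.706807 * 0.03604080^2 / (4*pi) = 3.832e-04 m^2

3.832e-04 m^2


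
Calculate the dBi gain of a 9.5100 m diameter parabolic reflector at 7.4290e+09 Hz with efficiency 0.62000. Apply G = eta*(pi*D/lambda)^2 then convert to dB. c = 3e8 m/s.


lambda = c / f = 3.0000e+08 / 7.4290e+09 = 0.04038229 m
G_linear = 0.62000 * (pi * 9.5100 / 0.04038229)^2 = 339367.8
G_dBi = 10 * log10(339367.8) = 55.31 dBi

55.31 dBi


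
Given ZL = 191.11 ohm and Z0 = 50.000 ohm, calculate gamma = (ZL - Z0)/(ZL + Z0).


gamma = (191.11 - 50.000) / (191.11 + 50.000) = 0.5853

0.5853


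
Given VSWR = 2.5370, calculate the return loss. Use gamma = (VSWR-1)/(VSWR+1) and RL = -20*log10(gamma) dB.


gamma = (2.5370 - 1) / (2.5370 + 1) = 0.4345491
RL = -20 * log10(0.4345491) = 7.239 dB

7.239 dB


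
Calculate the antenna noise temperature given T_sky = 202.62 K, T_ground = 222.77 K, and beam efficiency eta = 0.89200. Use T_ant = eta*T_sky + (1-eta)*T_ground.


T_ant = 0.89200 * 202.62 + (1 - 0.89200) * 222.77 = 204.8 K

204.8 K


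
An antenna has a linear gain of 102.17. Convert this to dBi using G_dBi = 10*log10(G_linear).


G_dBi = 10 * log10(102.17) = 20.09 dBi

20.09 dBi


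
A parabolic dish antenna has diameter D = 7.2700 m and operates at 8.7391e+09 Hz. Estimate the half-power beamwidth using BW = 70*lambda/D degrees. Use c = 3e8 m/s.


lambda = c / f = 3.0000e+08 / 8.7391e+09 = 0.03432848 m
BW = 70 * 0.03432848 / 7.2700 = 0.3305 deg

0.3305 deg


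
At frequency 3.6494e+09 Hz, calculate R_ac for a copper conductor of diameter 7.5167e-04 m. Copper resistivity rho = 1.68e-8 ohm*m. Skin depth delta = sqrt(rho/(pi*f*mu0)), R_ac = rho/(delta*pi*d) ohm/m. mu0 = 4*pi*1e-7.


delta = sqrt(1.68e-8 / (pi * 3.6494e+09 * 4*pi*1e-7)) = 1.079852e-06 m
R_ac = 1.68e-8 / (1.079852e-06 * pi * 7.5167e-04) = 6.588 ohm/m

6.588 ohm/m


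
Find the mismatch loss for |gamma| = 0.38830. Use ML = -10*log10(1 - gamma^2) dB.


ML = -10 * log10(1 - 0.38830^2) = -10 * log10(0.84922311) = 0.7098 dB

0.7098 dB


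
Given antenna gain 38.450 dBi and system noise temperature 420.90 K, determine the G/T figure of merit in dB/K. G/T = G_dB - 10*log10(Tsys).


G/T = 38.450 - 10*log10(420.90) = 38.450 - 26.24179 = 12.21 dB/K

12.21 dB/K


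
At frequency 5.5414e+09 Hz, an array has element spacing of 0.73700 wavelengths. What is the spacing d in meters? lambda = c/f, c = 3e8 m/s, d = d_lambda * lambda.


lambda = c / f = 3.0000e+08 / 5.5414e+09 = 0.05413794 m
d = 0.73700 * 0.05413794 = 0.03990 m

0.03990 m


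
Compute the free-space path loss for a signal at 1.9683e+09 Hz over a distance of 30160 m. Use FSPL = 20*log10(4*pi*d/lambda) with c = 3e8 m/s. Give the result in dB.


lambda = c / f = 3.0000e+08 / 1.9683e+09 = 0.1524158 m
FSPL = 20 * log10(4*pi*30160/0.1524158) = 127.9 dB

127.9 dB


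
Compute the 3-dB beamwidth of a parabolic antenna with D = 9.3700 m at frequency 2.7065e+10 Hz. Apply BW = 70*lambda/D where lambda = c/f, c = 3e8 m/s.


lambda = c / f = 3.0000e+08 / 2.7065e+10 = 0.01108443 m
BW = 70 * 0.01108443 / 9.3700 = 0.08281 deg

0.08281 deg


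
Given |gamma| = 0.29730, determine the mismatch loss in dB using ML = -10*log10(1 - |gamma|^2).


ML = -10 * log10(1 - 0.29730^2) = -10 * log10(0.91161271) = 0.4019 dB

0.4019 dB


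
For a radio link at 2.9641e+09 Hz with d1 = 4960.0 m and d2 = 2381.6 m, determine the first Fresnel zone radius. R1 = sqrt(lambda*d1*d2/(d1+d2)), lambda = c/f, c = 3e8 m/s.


lambda = c / f = 3.0000e+08 / 2.9641e+09 = 0.1012112 m
R1 = sqrt(0.1012112 * 4960.0 * 2381.6 / (4960.0 + 2381.6)) = 12.76 m

12.76 m


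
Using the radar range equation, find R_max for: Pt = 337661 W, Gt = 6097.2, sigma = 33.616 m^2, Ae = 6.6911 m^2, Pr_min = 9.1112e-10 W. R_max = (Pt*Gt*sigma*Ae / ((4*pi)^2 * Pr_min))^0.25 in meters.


R^4 = 337661*6097.2*33.616*6.6911 / ((4*pi)^2 * 9.1112e-10) = 3.218545e+18
R_max = 3.218545e+18^0.25 = 42356 m

42356 m


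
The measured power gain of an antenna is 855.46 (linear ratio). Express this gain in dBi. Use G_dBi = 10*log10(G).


G_dBi = 10 * log10(855.46) = 29.32 dBi

29.32 dBi


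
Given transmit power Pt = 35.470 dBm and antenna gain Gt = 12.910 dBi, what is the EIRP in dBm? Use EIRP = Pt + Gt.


EIRP = Pt + Gt = 35.470 + 12.910 = 48.38 dBm

48.38 dBm


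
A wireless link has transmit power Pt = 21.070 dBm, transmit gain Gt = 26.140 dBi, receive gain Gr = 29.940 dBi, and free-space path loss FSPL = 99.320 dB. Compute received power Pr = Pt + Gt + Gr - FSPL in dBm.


Pr = 21.070 + 26.140 + 29.940 - 99.320 = -22.17 dBm

-22.17 dBm


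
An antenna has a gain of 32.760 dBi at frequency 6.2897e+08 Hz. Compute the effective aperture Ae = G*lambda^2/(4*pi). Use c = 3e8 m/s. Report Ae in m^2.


lambda = c / f = 3.0000e+08 / 6.2897e+08 = 0.4769703 m
G_linear = 10^(32.760/10) = 1887.991
Ae = G_linear * lambda^2 / (4*pi) = 1887.991 * 0.4769703^2 / (4*pi) = 34.18 m^2

34.18 m^2


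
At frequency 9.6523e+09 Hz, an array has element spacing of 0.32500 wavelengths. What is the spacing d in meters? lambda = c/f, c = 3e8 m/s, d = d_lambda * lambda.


lambda = c / f = 3.0000e+08 / 9.6523e+09 = 0.03108068 m
d = 0.32500 * 0.03108068 = 0.01010 m

0.01010 m


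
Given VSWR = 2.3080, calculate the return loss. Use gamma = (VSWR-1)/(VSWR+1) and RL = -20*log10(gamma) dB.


gamma = (2.3080 - 1) / (2.3080 + 1) = 0.3954051
RL = -20 * log10(0.3954051) = 8.059 dB

8.059 dB


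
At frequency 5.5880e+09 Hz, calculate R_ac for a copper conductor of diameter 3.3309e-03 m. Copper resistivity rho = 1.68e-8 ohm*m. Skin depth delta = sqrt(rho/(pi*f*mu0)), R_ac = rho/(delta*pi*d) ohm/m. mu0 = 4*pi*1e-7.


delta = sqrt(1.68e-8 / (pi * 5.5880e+09 * 4*pi*1e-7)) = 8.726630e-07 m
R_ac = 1.68e-8 / (8.726630e-07 * pi * 3.3309e-03) = 1.840 ohm/m

1.840 ohm/m


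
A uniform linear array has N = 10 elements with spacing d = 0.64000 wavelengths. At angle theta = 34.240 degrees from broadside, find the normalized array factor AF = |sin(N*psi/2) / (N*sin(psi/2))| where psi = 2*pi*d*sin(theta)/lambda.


psi = 2*pi*0.64000*sin(34.240 deg) = 2.262593 rad
AF = |sin(10*2.262593/2) / (10*sin(2.262593/2))| = 0.1050

0.1050


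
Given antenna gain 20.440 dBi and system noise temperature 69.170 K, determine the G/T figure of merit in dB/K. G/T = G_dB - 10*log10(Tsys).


G/T = 20.440 - 10*log10(69.170) = 20.440 - 18.39918 = 2.041 dB/K

2.041 dB/K


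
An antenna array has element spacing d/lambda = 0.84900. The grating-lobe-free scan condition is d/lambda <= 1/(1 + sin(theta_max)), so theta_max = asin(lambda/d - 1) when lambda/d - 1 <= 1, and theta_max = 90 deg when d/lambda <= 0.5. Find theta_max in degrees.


lambda/d - 1 = 1/0.84900 - 1 = 0.1778563
theta_max = asin(0.1778563) = 10.24 deg

10.24 deg


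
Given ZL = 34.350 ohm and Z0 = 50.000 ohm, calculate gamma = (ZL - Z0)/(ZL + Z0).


gamma = (34.350 - 50.000) / (34.350 + 50.000) = -0.1855

-0.1855


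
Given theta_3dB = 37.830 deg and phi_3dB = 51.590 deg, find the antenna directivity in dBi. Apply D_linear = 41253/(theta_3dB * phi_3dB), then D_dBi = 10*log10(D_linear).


D_linear = 41253 / (37.830 * 51.590) = 21.13750
D_dBi = 10 * log10(21.13750) = 13.25 dBi

13.25 dBi


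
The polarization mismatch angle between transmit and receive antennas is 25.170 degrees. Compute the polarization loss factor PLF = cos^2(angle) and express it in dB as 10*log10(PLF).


PLF_linear = cos^2(25.170 deg) = 0.8191153
PLF_dB = 10 * log10(0.8191153) = -0.8665 dB

-0.8665 dB


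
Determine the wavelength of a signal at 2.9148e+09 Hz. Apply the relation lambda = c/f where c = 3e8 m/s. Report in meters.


lambda = c / f = 3.0000e+08 / 2.9148e+09 = 0.1029 m

0.1029 m


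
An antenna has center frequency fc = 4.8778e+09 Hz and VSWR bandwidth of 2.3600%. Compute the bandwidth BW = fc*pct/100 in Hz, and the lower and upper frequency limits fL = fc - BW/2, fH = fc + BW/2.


BW = 4.8778e+09 * 2.3600/100 = 1.151161e+08 Hz
fL = 4.8778e+09 - 1.151161e+08/2 = 4.820e+09 Hz
fH = 4.8778e+09 + 1.151161e+08/2 = 4.935e+09 Hz

BW=1.151e+08 Hz, fL=4.820e+09 Hz, fH=4.935e+09 Hz


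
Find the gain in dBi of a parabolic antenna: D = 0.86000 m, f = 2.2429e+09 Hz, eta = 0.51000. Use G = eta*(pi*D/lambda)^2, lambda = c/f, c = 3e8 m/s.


lambda = c / f = 3.0000e+08 / 2.2429e+09 = 0.1337554 m
G_linear = 0.51000 * (pi * 0.86000 / 0.1337554)^2 = 208.0866
G_dBi = 10 * log10(208.0866) = 23.18 dBi

23.18 dBi


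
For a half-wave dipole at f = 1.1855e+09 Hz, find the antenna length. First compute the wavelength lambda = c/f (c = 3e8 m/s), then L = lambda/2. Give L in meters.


lambda = c / f = 3.0000e+08 / 1.1855e+09 = 0.2530578 m
L = lambda / 2 = 0.2530578 / 2 = 0.1265 m

0.1265 m


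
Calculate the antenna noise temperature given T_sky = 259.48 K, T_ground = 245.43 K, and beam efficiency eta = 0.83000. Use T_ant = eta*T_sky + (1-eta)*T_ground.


T_ant = 0.83000 * 259.48 + (1 - 0.83000) * 245.43 = 257.1 K

257.1 K


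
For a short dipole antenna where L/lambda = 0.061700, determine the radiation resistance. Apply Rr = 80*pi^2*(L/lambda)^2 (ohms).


Rr = 80 * pi^2 * (0.061700)^2 = 80 * 9.869604 * 3.806890e-03 = 3.006 ohm

3.006 ohm


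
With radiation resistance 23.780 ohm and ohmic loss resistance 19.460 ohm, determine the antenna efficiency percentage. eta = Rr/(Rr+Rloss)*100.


eta = 23.780 / (23.780 + 19.460) * 100 = 55.00%

55.00%


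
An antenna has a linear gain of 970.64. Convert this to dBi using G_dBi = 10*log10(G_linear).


G_dBi = 10 * log10(970.64) = 29.87 dBi

29.87 dBi


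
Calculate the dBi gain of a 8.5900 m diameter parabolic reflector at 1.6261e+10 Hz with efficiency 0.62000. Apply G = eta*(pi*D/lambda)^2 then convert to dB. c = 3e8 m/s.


lambda = c / f = 3.0000e+08 / 1.6261e+10 = 0.01844905 m
G_linear = 0.62000 * (pi * 8.5900 / 0.01844905)^2 = 1.326569e+06
G_dBi = 10 * log10(1.326569e+06) = 61.23 dBi

61.23 dBi


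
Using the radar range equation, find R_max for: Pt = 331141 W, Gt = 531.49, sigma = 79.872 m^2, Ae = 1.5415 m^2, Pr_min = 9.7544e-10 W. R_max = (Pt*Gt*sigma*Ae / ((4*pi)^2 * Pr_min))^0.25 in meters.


R^4 = 331141*531.49*79.872*1.5415 / ((4*pi)^2 * 9.7544e-10) = 1.406779e+17
R_max = 1.406779e+17^0.25 = 19367 m

19367 m


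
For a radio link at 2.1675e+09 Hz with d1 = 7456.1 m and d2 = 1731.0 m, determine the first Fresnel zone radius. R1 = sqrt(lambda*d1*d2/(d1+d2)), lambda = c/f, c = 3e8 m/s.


lambda = c / f = 3.0000e+08 / 2.1675e+09 = 0.1384083 m
R1 = sqrt(0.1384083 * 7456.1 * 1731.0 / (7456.1 + 1731.0)) = 13.94 m

13.94 m


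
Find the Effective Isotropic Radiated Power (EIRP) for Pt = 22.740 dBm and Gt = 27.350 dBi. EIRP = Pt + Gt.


EIRP = Pt + Gt = 22.740 + 27.350 = 50.09 dBm

50.09 dBm


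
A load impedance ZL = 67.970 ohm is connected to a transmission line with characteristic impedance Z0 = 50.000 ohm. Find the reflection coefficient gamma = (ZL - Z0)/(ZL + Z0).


gamma = (67.970 - 50.000) / (67.970 + 50.000) = 0.1523

0.1523


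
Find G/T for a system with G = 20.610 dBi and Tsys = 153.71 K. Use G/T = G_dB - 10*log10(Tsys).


G/T = 20.610 - 10*log10(153.71) = 20.610 - 21.86702 = -1.257 dB/K

-1.257 dB/K


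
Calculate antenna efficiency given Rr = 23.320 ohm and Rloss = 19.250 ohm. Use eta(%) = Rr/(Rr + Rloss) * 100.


eta = 23.320 / (23.320 + 19.250) * 100 = 54.78%

54.78%


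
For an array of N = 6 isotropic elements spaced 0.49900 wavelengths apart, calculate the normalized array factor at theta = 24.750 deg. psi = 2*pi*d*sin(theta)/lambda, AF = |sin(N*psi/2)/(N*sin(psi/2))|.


psi = 2*pi*0.49900*sin(24.750 deg) = 1.312628 rad
AF = |sin(6*1.312628/2) / (6*sin(1.312628/2))| = 0.1952

0.1952


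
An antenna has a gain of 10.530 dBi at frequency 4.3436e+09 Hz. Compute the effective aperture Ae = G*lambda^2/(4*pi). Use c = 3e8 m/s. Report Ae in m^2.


lambda = c / f = 3.0000e+08 / 4.3436e+09 = 0.06906713 m
G_linear = 10^(10.530/10) = 11.29796
Ae = G_linear * lambda^2 / (4*pi) = 11.29796 * 0.06906713^2 / (4*pi) = 4.289e-03 m^2

4.289e-03 m^2


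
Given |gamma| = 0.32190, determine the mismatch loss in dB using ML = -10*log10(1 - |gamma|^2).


ML = -10 * log10(1 - 0.32190^2) = -10 * log10(0.89638039) = 0.4751 dB

0.4751 dB


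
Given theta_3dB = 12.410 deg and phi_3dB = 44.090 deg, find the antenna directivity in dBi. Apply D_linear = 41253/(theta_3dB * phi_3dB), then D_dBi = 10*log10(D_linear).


D_linear = 41253 / (12.410 * 44.090) = 75.39519
D_dBi = 10 * log10(75.39519) = 18.77 dBi

18.77 dBi


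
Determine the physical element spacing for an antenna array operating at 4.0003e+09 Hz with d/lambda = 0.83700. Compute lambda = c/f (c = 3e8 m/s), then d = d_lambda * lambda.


lambda = c / f = 3.0000e+08 / 4.0003e+09 = 0.07499438 m
d = 0.83700 * 0.07499438 = 0.06277 m

0.06277 m


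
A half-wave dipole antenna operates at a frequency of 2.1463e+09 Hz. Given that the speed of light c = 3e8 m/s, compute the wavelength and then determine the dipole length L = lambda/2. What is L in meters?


lambda = c / f = 3.0000e+08 / 2.1463e+09 = 0.1397754 m
L = lambda / 2 = 0.1397754 / 2 = 0.06989 m

0.06989 m


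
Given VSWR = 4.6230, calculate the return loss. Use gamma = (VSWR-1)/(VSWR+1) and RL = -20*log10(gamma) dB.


gamma = (4.6230 - 1) / (4.6230 + 1) = 0.6443180
RL = -20 * log10(0.6443180) = 3.818 dB

3.818 dB


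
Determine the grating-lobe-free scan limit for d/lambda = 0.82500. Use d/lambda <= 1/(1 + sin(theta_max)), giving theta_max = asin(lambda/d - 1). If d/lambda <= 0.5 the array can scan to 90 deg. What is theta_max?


lambda/d - 1 = 1/0.82500 - 1 = 0.2121212
theta_max = asin(0.2121212) = 12.25 deg

12.25 deg


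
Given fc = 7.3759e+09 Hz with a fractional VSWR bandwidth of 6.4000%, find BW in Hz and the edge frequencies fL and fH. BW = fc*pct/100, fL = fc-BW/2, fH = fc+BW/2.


BW = 7.3759e+09 * 6.4000/100 = 4.720576e+08 Hz
fL = 7.3759e+09 - 4.720576e+08/2 = 7.140e+09 Hz
fH = 7.3759e+09 + 4.720576e+08/2 = 7.612e+09 Hz

BW=4.721e+08 Hz, fL=7.140e+09 Hz, fH=7.612e+09 Hz


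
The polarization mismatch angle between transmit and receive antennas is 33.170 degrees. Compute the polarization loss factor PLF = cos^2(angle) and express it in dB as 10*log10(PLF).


PLF_linear = cos^2(33.170 deg) = 0.7006542
PLF_dB = 10 * log10(0.7006542) = -1.545 dB

-1.545 dB


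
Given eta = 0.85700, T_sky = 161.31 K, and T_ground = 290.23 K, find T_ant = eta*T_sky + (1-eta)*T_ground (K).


T_ant = 0.85700 * 161.31 + (1 - 0.85700) * 290.23 = 179.7 K

179.7 K


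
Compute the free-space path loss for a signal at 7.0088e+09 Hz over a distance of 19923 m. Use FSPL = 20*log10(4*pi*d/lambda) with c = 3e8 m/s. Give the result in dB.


lambda = c / f = 3.0000e+08 / 7.0088e+09 = 0.04280333 m
FSPL = 20 * log10(4*pi*19923/0.04280333) = 135.3 dB

135.3 dB


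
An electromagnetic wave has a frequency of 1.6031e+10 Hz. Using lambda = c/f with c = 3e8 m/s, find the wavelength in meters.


lambda = c / f = 3.0000e+08 / 1.6031e+10 = 0.01871 m

0.01871 m


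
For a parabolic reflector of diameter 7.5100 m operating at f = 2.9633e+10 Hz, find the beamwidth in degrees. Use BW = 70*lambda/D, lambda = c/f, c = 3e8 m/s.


lambda = c / f = 3.0000e+08 / 2.9633e+10 = 0.01012385 m
BW = 70 * 0.01012385 / 7.5100 = 0.09436 deg

0.09436 deg


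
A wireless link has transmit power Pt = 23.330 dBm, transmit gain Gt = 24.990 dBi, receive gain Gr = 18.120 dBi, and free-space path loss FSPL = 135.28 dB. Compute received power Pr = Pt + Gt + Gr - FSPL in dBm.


Pr = 23.330 + 24.990 + 18.120 - 135.28 = -68.84 dBm

-68.84 dBm


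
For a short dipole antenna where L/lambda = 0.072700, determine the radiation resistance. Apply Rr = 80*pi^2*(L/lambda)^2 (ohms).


Rr = 80 * pi^2 * (0.072700)^2 = 80 * 9.869604 * 5.285290e-03 = 4.173 ohm

4.173 ohm


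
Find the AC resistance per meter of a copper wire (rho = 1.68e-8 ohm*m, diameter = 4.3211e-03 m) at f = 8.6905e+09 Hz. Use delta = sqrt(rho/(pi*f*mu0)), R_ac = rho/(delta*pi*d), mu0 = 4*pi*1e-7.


delta = sqrt(1.68e-8 / (pi * 8.6905e+09 * 4*pi*1e-7)) = 6.997653e-07 m
R_ac = 1.68e-8 / (6.997653e-07 * pi * 4.3211e-03) = 1.769 ohm/m

1.769 ohm/m


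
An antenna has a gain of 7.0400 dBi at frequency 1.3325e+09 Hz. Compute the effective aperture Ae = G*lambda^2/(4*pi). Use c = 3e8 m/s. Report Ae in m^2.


lambda = c / f = 3.0000e+08 / 1.3325e+09 = 0.2251407 m
G_linear = 10^(7.0400/10) = 5.058247
Ae = G_linear * lambda^2 / (4*pi) = 5.058247 * 0.2251407^2 / (4*pi) = 0.02040 m^2

0.02040 m^2


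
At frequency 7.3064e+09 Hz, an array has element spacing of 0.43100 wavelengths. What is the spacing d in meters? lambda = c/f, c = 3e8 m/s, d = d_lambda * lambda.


lambda = c / f = 3.0000e+08 / 7.3064e+09 = 0.04105989 m
d = 0.43100 * 0.04105989 = 0.01770 m

0.01770 m


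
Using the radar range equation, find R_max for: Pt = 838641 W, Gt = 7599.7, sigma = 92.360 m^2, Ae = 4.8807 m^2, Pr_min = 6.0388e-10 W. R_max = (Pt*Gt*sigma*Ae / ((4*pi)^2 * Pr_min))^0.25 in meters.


R^4 = 838641*7599.7*92.360*4.8807 / ((4*pi)^2 * 6.0388e-10) = 3.012785e+19
R_max = 3.012785e+19^0.25 = 74087 m

74087 m


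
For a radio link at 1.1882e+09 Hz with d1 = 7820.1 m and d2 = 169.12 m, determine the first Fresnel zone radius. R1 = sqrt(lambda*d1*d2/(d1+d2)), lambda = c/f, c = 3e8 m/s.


lambda = c / f = 3.0000e+08 / 1.1882e+09 = 0.2524827 m
R1 = sqrt(0.2524827 * 7820.1 * 169.12 / (7820.1 + 169.12)) = 6.465 m

6.465 m


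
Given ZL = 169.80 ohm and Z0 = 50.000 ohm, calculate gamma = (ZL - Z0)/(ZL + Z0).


gamma = (169.80 - 50.000) / (169.80 + 50.000) = 0.5450

0.5450


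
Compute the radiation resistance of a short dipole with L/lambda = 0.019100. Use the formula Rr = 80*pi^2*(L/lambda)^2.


Rr = 80 * pi^2 * (0.019100)^2 = 80 * 9.869604 * 3.648100e-04 = 0.2880 ohm

0.2880 ohm


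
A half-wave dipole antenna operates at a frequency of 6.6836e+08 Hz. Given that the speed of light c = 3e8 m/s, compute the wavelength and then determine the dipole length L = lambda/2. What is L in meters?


lambda = c / f = 3.0000e+08 / 6.6836e+08 = 0.4488599 m
L = lambda / 2 = 0.4488599 / 2 = 0.2244 m

0.2244 m


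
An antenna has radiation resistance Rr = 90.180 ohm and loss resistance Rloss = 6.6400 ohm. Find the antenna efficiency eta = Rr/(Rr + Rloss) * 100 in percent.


eta = 90.180 / (90.180 + 6.6400) * 100 = 93.14%

93.14%


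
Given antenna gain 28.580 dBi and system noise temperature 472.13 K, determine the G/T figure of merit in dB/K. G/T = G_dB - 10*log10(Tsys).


G/T = 28.580 - 10*log10(472.13) = 28.580 - 26.74062 = 1.839 dB/K

1.839 dB/K


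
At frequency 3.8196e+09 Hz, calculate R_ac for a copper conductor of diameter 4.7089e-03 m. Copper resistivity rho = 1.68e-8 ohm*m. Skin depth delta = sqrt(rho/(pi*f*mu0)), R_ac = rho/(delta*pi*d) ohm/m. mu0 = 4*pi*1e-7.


delta = sqrt(1.68e-8 / (pi * 3.8196e+09 * 4*pi*1e-7)) = 1.055518e-06 m
R_ac = 1.68e-8 / (1.055518e-06 * pi * 4.7089e-03) = 1.076 ohm/m

1.076 ohm/m


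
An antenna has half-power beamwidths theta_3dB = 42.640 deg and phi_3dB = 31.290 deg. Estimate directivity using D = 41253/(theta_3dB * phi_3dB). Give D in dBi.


D_linear = 41253 / (42.640 * 31.290) = 30.91952
D_dBi = 10 * log10(30.91952) = 14.90 dBi

14.90 dBi


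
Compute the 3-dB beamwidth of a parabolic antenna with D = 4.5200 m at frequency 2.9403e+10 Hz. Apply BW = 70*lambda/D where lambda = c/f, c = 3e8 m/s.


lambda = c / f = 3.0000e+08 / 2.9403e+10 = 0.01020304 m
BW = 70 * 0.01020304 / 4.5200 = 0.1580 deg

0.1580 deg


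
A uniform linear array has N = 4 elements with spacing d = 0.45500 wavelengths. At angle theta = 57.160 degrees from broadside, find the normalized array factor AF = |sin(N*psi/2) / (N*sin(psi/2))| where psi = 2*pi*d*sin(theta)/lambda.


psi = 2*pi*0.45500*sin(57.160 deg) = 2.401972 rad
AF = |sin(4*2.401972/2) / (4*sin(2.401972/2))| = 0.2670

0.2670


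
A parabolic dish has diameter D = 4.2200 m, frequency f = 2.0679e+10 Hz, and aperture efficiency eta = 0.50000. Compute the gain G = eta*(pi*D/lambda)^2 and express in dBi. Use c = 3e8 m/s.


lambda = c / f = 3.0000e+08 / 2.0679e+10 = 0.01450747 m
G_linear = 0.50000 * (pi * 4.2200 / 0.01450747)^2 = 417552.7
G_dBi = 10 * log10(417552.7) = 56.21 dBi

56.21 dBi


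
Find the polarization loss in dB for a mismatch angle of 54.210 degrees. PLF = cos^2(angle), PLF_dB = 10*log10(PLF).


PLF_linear = cos^2(54.210 deg) = 0.3420099
PLF_dB = 10 * log10(0.3420099) = -4.660 dB

-4.660 dB


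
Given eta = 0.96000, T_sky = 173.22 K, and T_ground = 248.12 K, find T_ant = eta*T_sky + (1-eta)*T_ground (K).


T_ant = 0.96000 * 173.22 + (1 - 0.96000) * 248.12 = 176.2 K

176.2 K


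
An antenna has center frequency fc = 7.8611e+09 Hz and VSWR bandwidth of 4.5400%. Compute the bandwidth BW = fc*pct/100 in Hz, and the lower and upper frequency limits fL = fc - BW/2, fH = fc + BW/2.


BW = 7.8611e+09 * 4.5400/100 = 3.568939e+08 Hz
fL = 7.8611e+09 - 3.568939e+08/2 = 7.683e+09 Hz
fH = 7.8611e+09 + 3.568939e+08/2 = 8.040e+09 Hz

BW=3.569e+08 Hz, fL=7.683e+09 Hz, fH=8.040e+09 Hz


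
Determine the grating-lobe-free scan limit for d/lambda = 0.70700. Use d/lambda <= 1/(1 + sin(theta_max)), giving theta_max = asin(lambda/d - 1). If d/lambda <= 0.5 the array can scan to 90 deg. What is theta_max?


lambda/d - 1 = 1/0.70700 - 1 = 0.4144272
theta_max = asin(0.4144272) = 24.48 deg

24.48 deg


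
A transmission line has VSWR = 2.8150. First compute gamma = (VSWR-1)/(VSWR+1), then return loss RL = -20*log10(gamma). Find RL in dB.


gamma = (2.8150 - 1) / (2.8150 + 1) = 0.4757536
RL = -20 * log10(0.4757536) = 6.452 dB

6.452 dB


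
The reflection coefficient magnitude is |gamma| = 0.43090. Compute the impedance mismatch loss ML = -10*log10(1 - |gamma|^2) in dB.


ML = -10 * log10(1 - 0.43090^2) = -10 * log10(0.81432519) = 0.8920 dB

0.8920 dB


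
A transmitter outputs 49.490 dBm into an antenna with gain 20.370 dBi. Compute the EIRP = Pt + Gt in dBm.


EIRP = Pt + Gt = 49.490 + 20.370 = 69.86 dBm

69.86 dBm


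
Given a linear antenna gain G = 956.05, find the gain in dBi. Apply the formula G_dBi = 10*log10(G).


G_dBi = 10 * log10(956.05) = 29.80 dBi

29.80 dBi


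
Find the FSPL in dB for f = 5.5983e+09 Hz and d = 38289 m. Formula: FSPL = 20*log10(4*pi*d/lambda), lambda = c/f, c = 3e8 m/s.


lambda = c / f = 3.0000e+08 / 5.5983e+09 = 0.05358770 m
FSPL = 20 * log10(4*pi*38289/0.05358770) = 139.1 dB

139.1 dB


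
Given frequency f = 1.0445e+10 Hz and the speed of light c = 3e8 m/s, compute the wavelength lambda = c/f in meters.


lambda = c / f = 3.0000e+08 / 1.0445e+10 = 0.02872 m

0.02872 m


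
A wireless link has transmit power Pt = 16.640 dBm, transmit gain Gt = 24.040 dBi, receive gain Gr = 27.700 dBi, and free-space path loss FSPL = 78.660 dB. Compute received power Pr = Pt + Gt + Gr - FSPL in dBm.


Pr = 16.640 + 24.040 + 27.700 - 78.660 = -10.28 dBm

-10.28 dBm


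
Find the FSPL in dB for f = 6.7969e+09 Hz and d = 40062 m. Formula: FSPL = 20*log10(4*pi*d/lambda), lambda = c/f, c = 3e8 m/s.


lambda = c / f = 3.0000e+08 / 6.7969e+09 = 0.04413777 m
FSPL = 20 * log10(4*pi*40062/0.04413777) = 141.1 dB

141.1 dB


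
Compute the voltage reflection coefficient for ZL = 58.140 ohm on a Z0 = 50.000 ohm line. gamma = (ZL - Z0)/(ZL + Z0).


gamma = (58.140 - 50.000) / (58.140 + 50.000) = 0.07527

0.07527


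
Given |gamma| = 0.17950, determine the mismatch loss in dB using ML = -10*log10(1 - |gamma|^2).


ML = -10 * log10(1 - 0.17950^2) = -10 * log10(0.96777975) = 0.1422 dB

0.1422 dB


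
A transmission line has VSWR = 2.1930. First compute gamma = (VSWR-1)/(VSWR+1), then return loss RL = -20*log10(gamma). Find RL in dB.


gamma = (2.1930 - 1) / (2.1930 + 1) = 0.3736298
RL = -20 * log10(0.3736298) = 8.551 dB

8.551 dB


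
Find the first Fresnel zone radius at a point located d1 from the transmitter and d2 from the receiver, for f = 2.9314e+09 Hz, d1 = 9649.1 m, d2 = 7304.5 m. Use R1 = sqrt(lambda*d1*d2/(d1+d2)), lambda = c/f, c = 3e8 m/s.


lambda = c / f = 3.0000e+08 / 2.9314e+09 = 0.1023402 m
R1 = sqrt(0.1023402 * 9649.1 * 7304.5 / (9649.1 + 7304.5)) = 20.63 m

20.63 m


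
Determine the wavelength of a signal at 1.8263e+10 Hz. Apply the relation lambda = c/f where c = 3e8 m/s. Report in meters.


lambda = c / f = 3.0000e+08 / 1.8263e+10 = 0.01643 m

0.01643 m


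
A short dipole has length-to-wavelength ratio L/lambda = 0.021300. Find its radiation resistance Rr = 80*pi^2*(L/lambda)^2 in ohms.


Rr = 80 * pi^2 * (0.021300)^2 = 80 * 9.869604 * 4.536900e-04 = 0.3582 ohm

0.3582 ohm


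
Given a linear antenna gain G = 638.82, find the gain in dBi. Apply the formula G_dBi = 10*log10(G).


G_dBi = 10 * log10(638.82) = 28.05 dBi

28.05 dBi


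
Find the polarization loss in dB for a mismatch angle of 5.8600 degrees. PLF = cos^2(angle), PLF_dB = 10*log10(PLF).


PLF_linear = cos^2(5.8600 deg) = 0.9895760
PLF_dB = 10 * log10(0.9895760) = -0.04551 dB

-0.04551 dB


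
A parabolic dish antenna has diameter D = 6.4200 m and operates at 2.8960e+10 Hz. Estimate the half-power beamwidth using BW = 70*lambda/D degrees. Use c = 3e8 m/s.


lambda = c / f = 3.0000e+08 / 2.8960e+10 = 0.01035912 m
BW = 70 * 0.01035912 / 6.4200 = 0.1129 deg

0.1129 deg


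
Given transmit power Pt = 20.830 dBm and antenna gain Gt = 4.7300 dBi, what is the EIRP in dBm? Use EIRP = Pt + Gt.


EIRP = Pt + Gt = 20.830 + 4.7300 = 25.56 dBm

25.56 dBm


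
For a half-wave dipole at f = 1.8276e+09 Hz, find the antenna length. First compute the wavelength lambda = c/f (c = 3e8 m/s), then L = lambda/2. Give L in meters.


lambda = c / f = 3.0000e+08 / 1.8276e+09 = 0.1641497 m
L = lambda / 2 = 0.1641497 / 2 = 0.08207 m

0.08207 m


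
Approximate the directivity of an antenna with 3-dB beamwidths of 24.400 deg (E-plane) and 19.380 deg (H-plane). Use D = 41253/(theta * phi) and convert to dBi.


D_linear = 41253 / (24.400 * 19.380) = 87.23925
D_dBi = 10 * log10(87.23925) = 19.41 dBi

19.41 dBi


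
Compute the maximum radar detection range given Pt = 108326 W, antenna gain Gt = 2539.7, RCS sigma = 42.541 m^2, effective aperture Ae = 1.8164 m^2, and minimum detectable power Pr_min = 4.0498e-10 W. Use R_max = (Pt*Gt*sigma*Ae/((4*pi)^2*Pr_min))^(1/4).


R^4 = 108326*2539.7*42.541*1.8164 / ((4*pi)^2 * 4.0498e-10) = 3.324153e+17
R_max = 3.324153e+17^0.25 = 24012 m

24012 m


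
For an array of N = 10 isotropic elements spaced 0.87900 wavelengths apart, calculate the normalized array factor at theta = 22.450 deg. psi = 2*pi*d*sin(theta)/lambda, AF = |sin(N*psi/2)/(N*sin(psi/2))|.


psi = 2*pi*0.87900*sin(22.450 deg) = 2.109076 rad
AF = |sin(10*2.109076/2) / (10*sin(2.109076/2))| = 0.1035

0.1035
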